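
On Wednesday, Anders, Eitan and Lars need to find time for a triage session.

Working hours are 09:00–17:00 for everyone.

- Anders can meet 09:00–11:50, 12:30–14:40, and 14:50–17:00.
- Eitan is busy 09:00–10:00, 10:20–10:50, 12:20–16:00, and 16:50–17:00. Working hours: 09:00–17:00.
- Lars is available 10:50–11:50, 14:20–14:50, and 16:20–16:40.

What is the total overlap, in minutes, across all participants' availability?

Eitan free within 09:00–17:00: 10:00–10:20, 10:50–12:20, 16:00–16:50.
Anders ∩ Eitan: 10:00–10:20, 10:50–11:50, 16:00–16:50.
Anders ∩ Eitan ∩ Lars: 10:50–11:50, 16:20–16:40.
Total common minutes: 60 + 20 = 80.

80 minutes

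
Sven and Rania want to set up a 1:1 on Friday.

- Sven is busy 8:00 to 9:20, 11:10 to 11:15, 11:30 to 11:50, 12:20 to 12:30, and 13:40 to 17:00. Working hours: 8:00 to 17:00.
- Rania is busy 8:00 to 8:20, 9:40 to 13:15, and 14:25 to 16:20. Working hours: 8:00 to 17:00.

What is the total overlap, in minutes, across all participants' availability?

45 minutes

Sven free within 08:00–17:00: 09:20–11:10, 11:15–11:30, 11:50–12:20, 12:30–13:40.
Rania free within 08:00–17:00: 08:20–09:40, 13:15–14:25, 16:20–17:00.
Sven ∩ Rania: 09:20–09:40, 13:15–13:40.
Total common minutes: 20 + 25 = 45.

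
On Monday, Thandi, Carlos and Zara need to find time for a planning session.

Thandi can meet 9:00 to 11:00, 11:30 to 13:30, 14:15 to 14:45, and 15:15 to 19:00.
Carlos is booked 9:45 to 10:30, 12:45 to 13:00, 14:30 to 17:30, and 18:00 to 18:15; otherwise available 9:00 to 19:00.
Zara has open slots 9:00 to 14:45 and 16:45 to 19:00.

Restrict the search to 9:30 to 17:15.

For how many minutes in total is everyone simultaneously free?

Carlos free within 09:00–19:00: 09:00–09:45, 10:30–12:45, 13:00–14:30, 17:30–18:00, 18:15–19:00.
Thandi ∩ Carlos: 09:00–09:45, 10:30–11:00, 11:30–12:45, 13:00–13:30, 14:15–14:30, 17:30–18:00, 18:15–19:00.
Thandi ∩ Carlos ∩ Zara: 09:00–09:45, 10:30–11:00, 11:30–12:45, 13:00–13:30, 14:15–14:30, 17:30–18:00, 18:15–19:00.
Restricted to 09:30–17:15: 09:30–09:45, 10:30–11:00, 11:30–12:45, 13:00–13:30, 14:15–14:30.
Total common minutes: 15 + 30 + 75 + 30 + 15 = 165.

165 minutes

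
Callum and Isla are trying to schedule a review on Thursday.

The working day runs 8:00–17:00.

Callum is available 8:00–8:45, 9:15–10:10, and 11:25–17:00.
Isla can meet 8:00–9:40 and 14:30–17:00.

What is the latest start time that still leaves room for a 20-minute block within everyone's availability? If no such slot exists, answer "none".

Callum ∩ Isla: 08:00–08:45, 09:15–09:40, 14:30–17:00.
Windows ≥ 20 min: 08:00–08:45, 09:15–09:40, 14:30–17:00.
Latest start in the last window 14:30–17:00 is 17:00 − 20 min = 16:40.

16:40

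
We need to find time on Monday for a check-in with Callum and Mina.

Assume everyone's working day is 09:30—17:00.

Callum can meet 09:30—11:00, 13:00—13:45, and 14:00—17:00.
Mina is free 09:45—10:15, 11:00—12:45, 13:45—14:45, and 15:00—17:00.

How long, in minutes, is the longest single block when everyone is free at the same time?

Callum ∩ Mina: 09:45–10:15, 14:00–14:45, 15:00–17:00.
Common window lengths: 30, 45, 120 min; longest is 120.

120 minutes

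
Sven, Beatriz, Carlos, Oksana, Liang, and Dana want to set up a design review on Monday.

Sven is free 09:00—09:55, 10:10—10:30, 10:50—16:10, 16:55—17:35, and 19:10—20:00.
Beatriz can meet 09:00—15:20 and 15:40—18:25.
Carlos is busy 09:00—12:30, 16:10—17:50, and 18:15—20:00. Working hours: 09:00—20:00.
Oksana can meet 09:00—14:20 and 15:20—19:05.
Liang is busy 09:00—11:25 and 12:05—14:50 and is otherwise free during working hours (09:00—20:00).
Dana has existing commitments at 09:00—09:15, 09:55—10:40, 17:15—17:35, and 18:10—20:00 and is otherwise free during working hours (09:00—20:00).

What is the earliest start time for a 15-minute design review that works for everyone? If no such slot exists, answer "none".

15:40

Carlos free within 09:00–20:00: 12:30–16:10, 17:50–18:15.
Liang free within 09:00–20:00: 11:25–12:05, 14:50–20:00.
Dana free within 09:00–20:00: 09:15–09:55, 10:40–17:15, 17:35–18:10.
Sven ∩ Beatriz: 09:00–09:55, 10:10–10:30, 10:50–15:20, 15:40–16:10, 16:55–17:35.
Sven ∩ Beatriz ∩ Carlos: 12:30–15:20, 15:40–16:10.
Sven ∩ Beatriz ∩ Carlos ∩ Oksana: 12:30–14:20, 15:40–16:10.
Sven ∩ Beatriz ∩ Carlos ∩ Oksana ∩ Liang: 15:40–16:10.
Sven ∩ Beatriz ∩ Carlos ∩ Oksana ∩ Liang ∩ Dana: 15:40–16:10.
Windows ≥ 15 min: 15:40–16:10.
Earliest such window starts at 15:40.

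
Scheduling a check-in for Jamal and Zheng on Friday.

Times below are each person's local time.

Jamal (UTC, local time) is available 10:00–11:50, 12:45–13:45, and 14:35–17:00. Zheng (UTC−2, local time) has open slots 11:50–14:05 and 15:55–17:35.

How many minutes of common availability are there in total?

Jamal → UTC: 10:00–11:50, 12:45–13:45, 14:35–17:00.
Zheng → UTC: 13:50–16:05, 17:55–19:35.
Jamal ∩ Zheng: 14:35–16:05.
Total common minutes: 90.

90 minutes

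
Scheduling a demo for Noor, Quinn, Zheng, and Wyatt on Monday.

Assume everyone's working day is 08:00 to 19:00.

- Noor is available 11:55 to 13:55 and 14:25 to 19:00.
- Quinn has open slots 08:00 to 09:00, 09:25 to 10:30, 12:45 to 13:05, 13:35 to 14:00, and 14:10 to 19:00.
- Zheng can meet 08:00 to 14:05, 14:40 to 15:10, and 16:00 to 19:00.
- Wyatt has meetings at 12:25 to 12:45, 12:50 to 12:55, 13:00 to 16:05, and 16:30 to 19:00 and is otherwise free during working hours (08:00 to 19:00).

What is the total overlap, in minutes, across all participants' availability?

Wyatt free within 08:00–19:00: 08:00–12:25, 12:45–12:50, 12:55–13:00, 16:05–16:30.
Noor ∩ Quinn: 12:45–13:05, 13:35–13:55, 14:25–19:00.
Noor ∩ Quinn ∩ Zheng: 12:45–13:05, 13:35–13:55, 14:40–15:10, 16:00–19:00.
Noor ∩ Quinn ∩ Zheng ∩ Wyatt: 12:45–12:50, 12:55–13:00, 16:05–16:30.
Total common minutes: 5 + 5 + 25 = 35.

35 minutes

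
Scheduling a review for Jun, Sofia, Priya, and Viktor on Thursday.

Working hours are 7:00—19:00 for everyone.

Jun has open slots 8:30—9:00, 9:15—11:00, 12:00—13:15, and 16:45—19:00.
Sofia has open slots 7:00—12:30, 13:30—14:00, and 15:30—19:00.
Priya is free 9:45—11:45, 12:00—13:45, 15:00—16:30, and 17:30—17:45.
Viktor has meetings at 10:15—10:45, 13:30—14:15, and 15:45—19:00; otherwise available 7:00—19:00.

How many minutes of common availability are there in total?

75 minutes

Viktor free within 07:00–19:00: 07:00–10:15, 10:45–13:30, 14:15–15:45.
Jun ∩ Sofia: 08:30–09:00, 09:15–11:00, 12:00–12:30, 16:45–19:00.
Jun ∩ Sofia ∩ Priya: 09:45–11:00, 12:00–12:30, 17:30–17:45.
Jun ∩ Sofia ∩ Priya ∩ Viktor: 09:45–10:15, 10:45–11:00, 12:00–12:30.
Total common minutes: 30 + 15 + 30 = 75.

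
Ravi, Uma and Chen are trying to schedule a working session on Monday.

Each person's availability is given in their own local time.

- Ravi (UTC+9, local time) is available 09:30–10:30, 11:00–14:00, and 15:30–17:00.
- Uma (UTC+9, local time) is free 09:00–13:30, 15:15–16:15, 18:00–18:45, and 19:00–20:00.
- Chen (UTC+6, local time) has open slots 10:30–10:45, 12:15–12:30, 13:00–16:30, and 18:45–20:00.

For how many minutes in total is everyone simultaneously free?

15 minutes

Ravi → UTC: 00:30–01:30, 02:00–05:00, 06:30–08:00.
Uma → UTC: 00:00–04:30, 06:15–07:15, 09:00–09:45, 10:00–11:00.
Chen → UTC: 04:30–04:45, 06:15–06:30, 07:00–10:30, 12:45–14:00.
Ravi ∩ Uma: 00:30–01:30, 02:00–04:30, 06:30–07:15.
Ravi ∩ Uma ∩ Chen: 07:00–07:15.
Total common minutes: 15.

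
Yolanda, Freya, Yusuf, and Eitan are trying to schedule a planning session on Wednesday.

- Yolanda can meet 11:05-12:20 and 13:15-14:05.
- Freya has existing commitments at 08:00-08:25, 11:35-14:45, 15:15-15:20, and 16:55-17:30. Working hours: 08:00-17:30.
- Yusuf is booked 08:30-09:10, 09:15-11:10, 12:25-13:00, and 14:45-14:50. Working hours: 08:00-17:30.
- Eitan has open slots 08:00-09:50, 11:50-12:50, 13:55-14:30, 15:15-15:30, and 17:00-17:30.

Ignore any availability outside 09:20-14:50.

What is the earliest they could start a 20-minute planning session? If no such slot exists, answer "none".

Freya free within 08:00–17:30: 08:25–11:35, 14:45–15:15, 15:20–16:55.
Yusuf free within 08:00–17:30: 08:00–08:30, 09:10–09:15, 11:10–12:25, 13:00–14:45, 14:50–17:30.
Yolanda ∩ Freya: 11:05–11:35.
Yolanda ∩ Freya ∩ Yusuf: 11:10–11:35.
Yolanda ∩ Freya ∩ Yusuf ∩ Eitan: (none).
Restricted to 09:20–14:50: (none).
Windows ≥ 20 min: (none).

none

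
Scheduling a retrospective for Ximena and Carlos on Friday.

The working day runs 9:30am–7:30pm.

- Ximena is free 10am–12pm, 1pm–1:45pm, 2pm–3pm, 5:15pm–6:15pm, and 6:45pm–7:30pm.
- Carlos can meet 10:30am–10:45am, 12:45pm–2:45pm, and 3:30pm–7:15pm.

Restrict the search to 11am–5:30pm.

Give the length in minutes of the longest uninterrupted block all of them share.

Ximena ∩ Carlos: 10:30–10:45, 13:00–13:45, 14:00–14:45, 17:15–18:15, 18:45–19:15.
Restricted to 11:00–17:30: 13:00–13:45, 14:00–14:45, 17:15–17:30.
Common window lengths: 45, 45, 15 min; longest is 45.

45 minutes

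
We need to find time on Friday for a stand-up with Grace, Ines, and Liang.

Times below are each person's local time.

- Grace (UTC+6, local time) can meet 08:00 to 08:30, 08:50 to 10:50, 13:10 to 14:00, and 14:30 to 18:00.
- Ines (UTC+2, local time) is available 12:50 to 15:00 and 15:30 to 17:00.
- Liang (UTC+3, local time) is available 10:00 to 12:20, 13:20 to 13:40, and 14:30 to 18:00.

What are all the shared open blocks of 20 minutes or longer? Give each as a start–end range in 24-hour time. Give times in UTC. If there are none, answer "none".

Grace → UTC: 02:00–02:30, 02:50–04:50, 07:10–08:00, 08:30–12:00.
Ines → UTC: 10:50–13:00, 13:30–15:00.
Liang → UTC: 07:00–09:20, 10:20–10:40, 11:30–15:00.
Grace ∩ Ines: 10:50–12:00.
Grace ∩ Ines ∩ Liang: 11:30–12:00.
Windows ≥ 20 min: 11:30–12:00.

11:30–12:00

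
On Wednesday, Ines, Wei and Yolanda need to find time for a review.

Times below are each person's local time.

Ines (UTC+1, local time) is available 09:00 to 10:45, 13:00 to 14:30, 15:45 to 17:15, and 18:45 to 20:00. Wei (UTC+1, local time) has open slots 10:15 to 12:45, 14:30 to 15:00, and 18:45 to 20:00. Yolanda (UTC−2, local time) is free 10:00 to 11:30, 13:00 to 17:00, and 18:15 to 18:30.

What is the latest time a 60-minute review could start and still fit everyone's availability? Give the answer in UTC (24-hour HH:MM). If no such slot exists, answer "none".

18:00

Ines → UTC: 08:00–09:45, 12:00–13:30, 14:45–16:15, 17:45–19:00.
Wei → UTC: 09:15–11:45, 13:30–14:00, 17:45–19:00.
Yolanda → UTC: 12:00–13:30, 15:00–19:00, 20:15–20:30.
Ines ∩ Wei: 09:15–09:45, 17:45–19:00.
Ines ∩ Wei ∩ Yolanda: 17:45–19:00.
Windows ≥ 60 min: 17:45–19:00.
Latest start in the last window 17:45–19:00 is 19:00 − 60 min = 18:00.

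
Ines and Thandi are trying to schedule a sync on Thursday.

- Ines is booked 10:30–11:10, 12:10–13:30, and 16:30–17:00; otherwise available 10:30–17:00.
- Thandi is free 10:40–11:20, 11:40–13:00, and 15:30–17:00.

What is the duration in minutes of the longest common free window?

60 minutes

Ines free within 10:30–17:00: 11:10–12:10, 13:30–16:30.
Ines ∩ Thandi: 11:10–11:20, 11:40–12:10, 15:30–16:30.
Common window lengths: 10, 30, 60 min; longest is 60.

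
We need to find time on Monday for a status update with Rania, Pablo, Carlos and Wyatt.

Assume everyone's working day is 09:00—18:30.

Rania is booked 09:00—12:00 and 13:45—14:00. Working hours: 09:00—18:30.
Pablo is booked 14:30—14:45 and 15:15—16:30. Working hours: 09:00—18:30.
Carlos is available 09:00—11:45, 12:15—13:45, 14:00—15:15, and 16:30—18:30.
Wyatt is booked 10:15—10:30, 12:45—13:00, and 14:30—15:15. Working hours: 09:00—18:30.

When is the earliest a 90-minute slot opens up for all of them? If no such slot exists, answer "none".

16:30

Rania free within 09:00–18:30: 12:00–13:45, 14:00–18:30.
Pablo free within 09:00–18:30: 09:00–14:30, 14:45–15:15, 16:30–18:30.
Wyatt free within 09:00–18:30: 09:00–10:15, 10:30–12:45, 13:00–14:30, 15:15–18:30.
Rania ∩ Pablo: 12:00–13:45, 14:00–14:30, 14:45–15:15, 16:30–18:30.
Rania ∩ Pablo ∩ Carlos: 12:15–13:45, 14:00–14:30, 14:45–15:15, 16:30–18:30.
Rania ∩ Pablo ∩ Carlos ∩ Wyatt: 12:15–12:45, 13:00–13:45, 14:00–14:30, 16:30–18:30.
Windows ≥ 90 min: 16:30–18:30.
Earliest such window starts at 16:30.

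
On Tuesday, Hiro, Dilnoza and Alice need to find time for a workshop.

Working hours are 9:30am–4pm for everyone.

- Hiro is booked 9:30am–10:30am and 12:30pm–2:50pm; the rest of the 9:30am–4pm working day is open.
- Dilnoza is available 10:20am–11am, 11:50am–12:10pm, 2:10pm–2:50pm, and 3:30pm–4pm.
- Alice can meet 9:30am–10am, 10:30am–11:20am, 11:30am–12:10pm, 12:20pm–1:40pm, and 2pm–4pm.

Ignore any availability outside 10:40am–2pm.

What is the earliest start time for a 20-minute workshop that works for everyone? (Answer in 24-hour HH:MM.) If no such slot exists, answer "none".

10:40

Hiro free within 09:30–16:00: 10:30–12:30, 14:50–16:00.
Hiro ∩ Dilnoza: 10:30–11:00, 11:50–12:10, 15:30–16:00.
Hiro ∩ Dilnoza ∩ Alice: 10:30–11:00, 11:50–12:10, 15:30–16:00.
Restricted to 10:40–14:00: 10:40–11:00, 11:50–12:10.
Windows ≥ 20 min: 10:40–11:00, 11:50–12:10.
Earliest such window starts at 10:40.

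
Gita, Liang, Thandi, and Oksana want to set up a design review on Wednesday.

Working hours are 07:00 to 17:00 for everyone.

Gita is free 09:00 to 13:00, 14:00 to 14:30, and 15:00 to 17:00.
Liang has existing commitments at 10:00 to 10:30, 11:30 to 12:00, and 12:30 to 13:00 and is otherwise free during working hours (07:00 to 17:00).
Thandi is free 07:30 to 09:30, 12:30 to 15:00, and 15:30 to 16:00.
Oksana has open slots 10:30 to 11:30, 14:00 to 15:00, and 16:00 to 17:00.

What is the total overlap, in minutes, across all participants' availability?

Liang free within 07:00–17:00: 07:00–10:00, 10:30–11:30, 12:00–12:30, 13:00–17:00.
Gita ∩ Liang: 09:00–10:00, 10:30–11:30, 12:00–12:30, 14:00–14:30, 15:00–17:00.
Gita ∩ Liang ∩ Thandi: 09:00–09:30, 14:00–14:30, 15:30–16:00.
Gita ∩ Liang ∩ Thandi ∩ Oksana: 14:00–14:30.
Total common minutes: 30.

30 minutes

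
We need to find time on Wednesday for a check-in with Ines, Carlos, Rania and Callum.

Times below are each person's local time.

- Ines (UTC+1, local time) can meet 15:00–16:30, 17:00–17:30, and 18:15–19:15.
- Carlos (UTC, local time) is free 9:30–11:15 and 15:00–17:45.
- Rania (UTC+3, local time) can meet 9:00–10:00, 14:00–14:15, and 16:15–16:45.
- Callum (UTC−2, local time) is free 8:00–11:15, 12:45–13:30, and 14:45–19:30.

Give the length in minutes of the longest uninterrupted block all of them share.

0 minutes

Ines → UTC: 14:00–15:30, 16:00–16:30, 17:15–18:15.
Carlos → UTC: 09:30–11:15, 15:00–17:45.
Rania → UTC: 06:00–07:00, 11:00–11:15, 13:15–13:45.
Callum → UTC: 10:00–13:15, 14:45–15:30, 16:45–21:30.
Ines ∩ Carlos: 15:00–15:30, 16:00–16:30, 17:15–17:45.
Ines ∩ Carlos ∩ Rania: (none).
Ines ∩ Carlos ∩ Rania ∩ Callum: (none).
No common window.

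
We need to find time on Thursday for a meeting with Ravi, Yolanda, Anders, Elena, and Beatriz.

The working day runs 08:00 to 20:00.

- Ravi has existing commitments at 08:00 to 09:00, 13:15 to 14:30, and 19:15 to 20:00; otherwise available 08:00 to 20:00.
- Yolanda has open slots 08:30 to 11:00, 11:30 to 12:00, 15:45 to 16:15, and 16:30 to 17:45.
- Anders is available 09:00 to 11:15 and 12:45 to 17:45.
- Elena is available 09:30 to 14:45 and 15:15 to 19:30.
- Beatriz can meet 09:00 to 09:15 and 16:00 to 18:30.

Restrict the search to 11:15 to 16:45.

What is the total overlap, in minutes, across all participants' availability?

30 minutes

Ravi free within 08:00–20:00: 09:00–13:15, 14:30–19:15.
Ravi ∩ Yolanda: 09:00–11:00, 11:30–12:00, 15:45–16:15, 16:30–17:45.
Ravi ∩ Yolanda ∩ Anders: 09:00–11:00, 15:45–16:15, 16:30–17:45.
Ravi ∩ Yolanda ∩ Anders ∩ Elena: 09:30–11:00, 15:45–16:15, 16:30–17:45.
Ravi ∩ Yolanda ∩ Anders ∩ Elena ∩ Beatriz: 16:00–16:15, 16:30–17:45.
Restricted to 11:15–16:45: 16:00–16:15, 16:30–16:45.
Total common minutes: 15 + 15 = 30.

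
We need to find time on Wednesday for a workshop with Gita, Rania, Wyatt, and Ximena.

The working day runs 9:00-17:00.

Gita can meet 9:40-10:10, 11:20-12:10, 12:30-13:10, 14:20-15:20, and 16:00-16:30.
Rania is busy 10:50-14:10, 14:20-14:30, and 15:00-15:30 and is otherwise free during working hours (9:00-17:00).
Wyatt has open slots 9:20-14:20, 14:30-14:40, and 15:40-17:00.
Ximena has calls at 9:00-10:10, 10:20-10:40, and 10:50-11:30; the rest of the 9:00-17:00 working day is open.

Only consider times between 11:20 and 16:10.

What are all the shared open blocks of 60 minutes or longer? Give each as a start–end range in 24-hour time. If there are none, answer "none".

Rania free within 09:00–17:00: 09:00–10:50, 14:10–14:20, 14:30–15:00, 15:30–17:00.
Ximena free within 09:00–17:00: 10:10–10:20, 10:40–10:50, 11:30–17:00.
Gita ∩ Rania: 09:40–10:10, 14:30–15:00, 16:00–16:30.
Gita ∩ Rania ∩ Wyatt: 09:40–10:10, 14:30–14:40, 16:00–16:30.
Gita ∩ Rania ∩ Wyatt ∩ Ximena: 14:30–14:40, 16:00–16:30.
Restricted to 11:20–16:10: 14:30–14:40, 16:00–16:10.
Windows ≥ 60 min: (none).

none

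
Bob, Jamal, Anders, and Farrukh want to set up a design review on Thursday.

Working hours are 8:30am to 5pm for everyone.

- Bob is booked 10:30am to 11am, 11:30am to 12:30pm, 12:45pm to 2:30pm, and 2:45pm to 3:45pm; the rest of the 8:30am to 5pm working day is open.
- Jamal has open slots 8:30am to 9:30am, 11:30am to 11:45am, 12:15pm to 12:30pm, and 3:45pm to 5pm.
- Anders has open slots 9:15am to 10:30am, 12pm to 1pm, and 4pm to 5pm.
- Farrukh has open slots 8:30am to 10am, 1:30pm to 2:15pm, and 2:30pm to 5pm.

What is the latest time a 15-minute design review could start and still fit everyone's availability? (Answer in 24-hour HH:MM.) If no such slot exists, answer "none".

16:45

Bob free within 08:30–17:00: 08:30–10:30, 11:00–11:30, 12:30–12:45, 14:30–14:45, 15:45–17:00.
Bob ∩ Jamal: 08:30–09:30, 15:45–17:00.
Bob ∩ Jamal ∩ Anders: 09:15–09:30, 16:00–17:00.
Bob ∩ Jamal ∩ Anders ∩ Farrukh: 09:15–09:30, 16:00–17:00.
Windows ≥ 15 min: 09:15–09:30, 16:00–17:00.
Latest start in the last window 16:00–17:00 is 17:00 − 15 min = 16:45.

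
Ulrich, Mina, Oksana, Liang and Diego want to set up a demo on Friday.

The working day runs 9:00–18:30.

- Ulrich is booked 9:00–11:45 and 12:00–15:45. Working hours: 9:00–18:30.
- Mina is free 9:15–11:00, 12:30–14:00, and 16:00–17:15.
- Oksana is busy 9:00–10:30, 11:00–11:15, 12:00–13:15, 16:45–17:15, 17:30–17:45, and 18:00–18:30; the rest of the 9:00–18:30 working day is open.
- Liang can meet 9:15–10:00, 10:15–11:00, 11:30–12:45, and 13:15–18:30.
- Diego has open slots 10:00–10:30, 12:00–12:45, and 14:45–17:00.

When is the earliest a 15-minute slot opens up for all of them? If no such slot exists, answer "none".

Ulrich free within 09:00–18:30: 11:45–12:00, 15:45–18:30.
Oksana free within 09:00–18:30: 10:30–11:00, 11:15–12:00, 13:15–16:45, 17:15–17:30, 17:45–18:00.
Ulrich ∩ Mina: 16:00–17:15.
Ulrich ∩ Mina ∩ Oksana: 16:00–16:45.
Ulrich ∩ Mina ∩ Oksana ∩ Liang: 16:00–16:45.
Ulrich ∩ Mina ∩ Oksana ∩ Liang ∩ Diego: 16:00–16:45.
Windows ≥ 15 min: 16:00–16:45.
Earliest such window starts at 16:00.

16:00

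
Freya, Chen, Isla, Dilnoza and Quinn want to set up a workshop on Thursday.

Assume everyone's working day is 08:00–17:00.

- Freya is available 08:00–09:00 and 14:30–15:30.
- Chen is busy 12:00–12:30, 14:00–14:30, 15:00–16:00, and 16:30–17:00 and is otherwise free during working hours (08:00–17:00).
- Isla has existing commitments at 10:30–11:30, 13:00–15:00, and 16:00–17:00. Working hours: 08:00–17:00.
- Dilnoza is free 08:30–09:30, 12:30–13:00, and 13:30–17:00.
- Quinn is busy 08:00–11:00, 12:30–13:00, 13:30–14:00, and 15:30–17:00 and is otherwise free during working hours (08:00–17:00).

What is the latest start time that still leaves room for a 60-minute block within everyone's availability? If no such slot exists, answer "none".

none

Chen free within 08:00–17:00: 08:00–12:00, 12:30–14:00, 14:30–15:00, 16:00–16:30.
Isla free within 08:00–17:00: 08:00–10:30, 11:30–13:00, 15:00–16:00.
Quinn free within 08:00–17:00: 11:00–12:30, 13:00–13:30, 14:00–15:30.
Freya ∩ Chen: 08:00–09:00, 14:30–15:00.
Freya ∩ Chen ∩ Isla: 08:00–09:00.
Freya ∩ Chen ∩ Isla ∩ Dilnoza: 08:30–09:00.
Freya ∩ Chen ∩ Isla ∩ Dilnoza ∩ Quinn: (none).
Windows ≥ 60 min: (none).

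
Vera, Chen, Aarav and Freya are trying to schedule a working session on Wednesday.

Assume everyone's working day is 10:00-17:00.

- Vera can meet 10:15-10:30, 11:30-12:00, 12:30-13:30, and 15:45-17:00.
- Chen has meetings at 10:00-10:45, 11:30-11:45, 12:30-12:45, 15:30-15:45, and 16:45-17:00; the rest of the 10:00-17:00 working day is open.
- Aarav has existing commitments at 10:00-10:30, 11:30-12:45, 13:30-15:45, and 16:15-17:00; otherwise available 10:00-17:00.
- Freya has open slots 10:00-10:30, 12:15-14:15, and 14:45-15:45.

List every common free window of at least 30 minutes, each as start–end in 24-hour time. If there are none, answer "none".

12:45–13:30

Chen free within 10:00–17:00: 10:45–11:30, 11:45–12:30, 12:45–15:30, 15:45–16:45.
Aarav free within 10:00–17:00: 10:30–11:30, 12:45–13:30, 15:45–16:15.
Vera ∩ Chen: 11:45–12:00, 12:45–13:30, 15:45–16:45.
Vera ∩ Chen ∩ Aarav: 12:45–13:30, 15:45–16:15.
Vera ∩ Chen ∩ Aarav ∩ Freya: 12:45–13:30.
Windows ≥ 30 min: 12:45–13:30.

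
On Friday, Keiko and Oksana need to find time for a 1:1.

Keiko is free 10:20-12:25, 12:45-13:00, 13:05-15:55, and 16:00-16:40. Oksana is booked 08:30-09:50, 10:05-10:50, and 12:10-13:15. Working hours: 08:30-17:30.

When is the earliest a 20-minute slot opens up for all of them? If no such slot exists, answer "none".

10:50

Oksana free within 08:30–17:30: 09:50–10:05, 10:50–12:10, 13:15–17:30.
Keiko ∩ Oksana: 10:50–12:10, 13:15–15:55, 16:00–16:40.
Windows ≥ 20 min: 10:50–12:10, 13:15–15:55, 16:00–16:40.
Earliest such window starts at 10:50.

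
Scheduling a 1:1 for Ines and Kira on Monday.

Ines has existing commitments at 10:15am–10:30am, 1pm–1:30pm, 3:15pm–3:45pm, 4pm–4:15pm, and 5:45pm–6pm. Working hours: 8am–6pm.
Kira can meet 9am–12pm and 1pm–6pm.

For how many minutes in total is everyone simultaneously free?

375 minutes

Ines free within 08:00–18:00: 08:00–10:15, 10:30–13:00, 13:30–15:15, 15:45–16:00, 16:15–17:45.
Ines ∩ Kira: 09:00–10:15, 10:30–12:00, 13:30–15:15, 15:45–16:00, 16:15–17:45.
Total common minutes: 75 + 90 + 105 + 15 + 90 = 375.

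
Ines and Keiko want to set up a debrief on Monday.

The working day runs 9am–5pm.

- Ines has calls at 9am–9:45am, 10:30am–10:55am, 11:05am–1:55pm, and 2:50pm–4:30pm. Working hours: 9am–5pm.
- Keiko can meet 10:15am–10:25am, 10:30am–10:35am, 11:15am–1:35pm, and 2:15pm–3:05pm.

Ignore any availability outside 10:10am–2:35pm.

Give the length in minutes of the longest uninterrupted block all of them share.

Ines free within 09:00–17:00: 09:45–10:30, 10:55–11:05, 13:55–14:50, 16:30–17:00.
Ines ∩ Keiko: 10:15–10:25, 14:15–14:50.
Restricted to 10:10–14:35: 10:15–10:25, 14:15–14:35.
Common window lengths: 10, 20 min; longest is 20.

20 minutes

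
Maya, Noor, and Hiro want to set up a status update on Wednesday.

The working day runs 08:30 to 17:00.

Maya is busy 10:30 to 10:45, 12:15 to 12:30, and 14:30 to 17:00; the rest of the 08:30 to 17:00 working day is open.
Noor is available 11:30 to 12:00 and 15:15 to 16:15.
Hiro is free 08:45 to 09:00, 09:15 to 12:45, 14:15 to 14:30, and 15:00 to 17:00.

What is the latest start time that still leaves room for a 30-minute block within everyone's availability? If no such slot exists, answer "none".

11:30

Maya free within 08:30–17:00: 08:30–10:30, 10:45–12:15, 12:30–14:30.
Maya ∩ Noor: 11:30–12:00.
Maya ∩ Noor ∩ Hiro: 11:30–12:00.
Windows ≥ 30 min: 11:30–12:00.
Latest start in the last window 11:30–12:00 is 12:00 − 30 min = 11:30.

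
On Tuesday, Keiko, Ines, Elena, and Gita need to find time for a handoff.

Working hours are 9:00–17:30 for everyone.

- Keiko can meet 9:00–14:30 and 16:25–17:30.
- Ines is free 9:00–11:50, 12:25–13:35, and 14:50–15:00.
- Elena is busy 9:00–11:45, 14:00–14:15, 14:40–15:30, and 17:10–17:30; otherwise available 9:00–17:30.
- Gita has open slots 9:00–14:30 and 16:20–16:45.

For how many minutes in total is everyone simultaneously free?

75 minutes

Elena free within 09:00–17:30: 11:45–14:00, 14:15–14:40, 15:30–17:10.
Keiko ∩ Ines: 09:00–11:50, 12:25–13:35.
Keiko ∩ Ines ∩ Elena: 11:45–11:50, 12:25–13:35.
Keiko ∩ Ines ∩ Elena ∩ Gita: 11:45–11:50, 12:25–13:35.
Total common minutes: 5 + 70 = 75.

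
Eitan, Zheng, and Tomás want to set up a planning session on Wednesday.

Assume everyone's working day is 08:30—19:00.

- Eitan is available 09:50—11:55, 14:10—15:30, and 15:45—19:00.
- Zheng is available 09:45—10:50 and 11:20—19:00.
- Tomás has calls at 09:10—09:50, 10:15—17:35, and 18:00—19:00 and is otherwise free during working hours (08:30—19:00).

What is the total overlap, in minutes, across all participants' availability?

Tomás free within 08:30–19:00: 08:30–09:10, 09:50–10:15, 17:35–18:00.
Eitan ∩ Zheng: 09:50–10:50, 11:20–11:55, 14:10–15:30, 15:45–19:00.
Eitan ∩ Zheng ∩ Tomás: 09:50–10:15, 17:35–18:00.
Total common minutes: 25 + 25 = 50.

50 minutes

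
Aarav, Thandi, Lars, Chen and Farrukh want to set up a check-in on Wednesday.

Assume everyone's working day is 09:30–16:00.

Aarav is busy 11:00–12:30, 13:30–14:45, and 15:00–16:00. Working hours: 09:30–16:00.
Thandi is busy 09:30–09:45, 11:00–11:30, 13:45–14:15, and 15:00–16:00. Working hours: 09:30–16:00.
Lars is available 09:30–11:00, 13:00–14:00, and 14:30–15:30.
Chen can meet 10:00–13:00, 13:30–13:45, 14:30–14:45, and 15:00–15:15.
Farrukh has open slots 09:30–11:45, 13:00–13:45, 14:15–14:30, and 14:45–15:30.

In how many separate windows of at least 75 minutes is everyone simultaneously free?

Aarav free within 09:30–16:00: 09:30–11:00, 12:30–13:30, 14:45–15:00.
Thandi free within 09:30–16:00: 09:45–11:00, 11:30–13:45, 14:15–15:00.
Aarav ∩ Thandi: 09:45–11:00, 12:30–13:30, 14:45–15:00.
Aarav ∩ Thandi ∩ Lars: 09:45–11:00, 13:00–13:30, 14:45–15:00.
Aarav ∩ Thandi ∩ Lars ∩ Chen: 10:00–11:00.
Aarav ∩ Thandi ∩ Lars ∩ Chen ∩ Farrukh: 10:00–11:00.
Windows ≥ 75 min: (none).
That's 0 windows.

0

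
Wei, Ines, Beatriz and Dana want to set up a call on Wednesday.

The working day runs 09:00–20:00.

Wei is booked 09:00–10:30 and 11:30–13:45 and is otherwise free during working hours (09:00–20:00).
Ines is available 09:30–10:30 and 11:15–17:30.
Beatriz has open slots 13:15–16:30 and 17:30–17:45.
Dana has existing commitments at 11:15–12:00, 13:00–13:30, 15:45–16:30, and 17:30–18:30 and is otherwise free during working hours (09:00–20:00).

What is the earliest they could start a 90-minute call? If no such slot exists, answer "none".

Wei free within 09:00–20:00: 10:30–11:30, 13:45–20:00.
Dana free within 09:00–20:00: 09:00–11:15, 12:00–13:00, 13:30–15:45, 16:30–17:30, 18:30–20:00.
Wei ∩ Ines: 11:15–11:30, 13:45–17:30.
Wei ∩ Ines ∩ Beatriz: 13:45–16:30.
Wei ∩ Ines ∩ Beatriz ∩ Dana: 13:45–15:45.
Windows ≥ 90 min: 13:45–15:45.
Earliest such window starts at 13:45.

13:45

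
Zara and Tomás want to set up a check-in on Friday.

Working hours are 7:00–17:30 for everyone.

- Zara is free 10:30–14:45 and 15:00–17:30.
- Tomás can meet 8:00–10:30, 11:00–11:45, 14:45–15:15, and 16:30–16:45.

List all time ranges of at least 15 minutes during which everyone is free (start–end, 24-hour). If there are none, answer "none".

Zara ∩ Tomás: 11:00–11:45, 15:00–15:15, 16:30–16:45.
Windows ≥ 15 min: 11:00–11:45, 15:00–15:15, 16:30–16:45.

11:00–11:45, 15:00–15:15, 16:30–16:45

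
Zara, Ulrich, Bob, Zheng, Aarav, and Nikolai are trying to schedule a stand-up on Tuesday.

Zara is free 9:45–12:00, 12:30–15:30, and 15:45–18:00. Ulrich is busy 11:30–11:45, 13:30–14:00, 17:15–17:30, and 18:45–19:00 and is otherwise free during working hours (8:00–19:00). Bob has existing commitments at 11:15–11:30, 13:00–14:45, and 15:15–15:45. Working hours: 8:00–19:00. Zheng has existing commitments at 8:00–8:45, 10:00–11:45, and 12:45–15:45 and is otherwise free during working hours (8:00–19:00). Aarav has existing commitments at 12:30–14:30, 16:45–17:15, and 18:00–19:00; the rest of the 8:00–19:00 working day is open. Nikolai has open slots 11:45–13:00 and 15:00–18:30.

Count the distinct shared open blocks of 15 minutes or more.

Ulrich free within 08:00–19:00: 08:00–11:30, 11:45–13:30, 14:00–17:15, 17:30–18:45.
Bob free within 08:00–19:00: 08:00–11:15, 11:30–13:00, 14:45–15:15, 15:45–19:00.
Zheng free within 08:00–19:00: 08:45–10:00, 11:45–12:45, 15:45–19:00.
Aarav free within 08:00–19:00: 08:00–12:30, 14:30–16:45, 17:15–18:00.
Zara ∩ Ulrich: 09:45–11:30, 11:45–12:00, 12:30–13:30, 14:00–15:30, 15:45–17:15, 17:30–18:00.
Zara ∩ Ulrich ∩ Bob: 09:45–11:15, 11:45–12:00, 12:30–13:00, 14:45–15:15, 15:45–17:15, 17:30–18:00.
Zara ∩ Ulrich ∩ Bob ∩ Zheng: 09:45–10:00, 11:45–12:00, 12:30–12:45, 15:45–17:15, 17:30–18:00.
Zara ∩ Ulrich ∩ Bob ∩ Zheng ∩ Aarav: 09:45–10:00, 11:45–12:00, 15:45–16:45, 17:30–18:00.
Zara ∩ Ulrich ∩ Bob ∩ Zheng ∩ Aarav ∩ Nikolai: 11:45–12:00, 15:45–16:45, 17:30–18:00.
Windows ≥ 15 min: 11:45–12:00, 15:45–16:45, 17:30–18:00.
That's 3 windows.

3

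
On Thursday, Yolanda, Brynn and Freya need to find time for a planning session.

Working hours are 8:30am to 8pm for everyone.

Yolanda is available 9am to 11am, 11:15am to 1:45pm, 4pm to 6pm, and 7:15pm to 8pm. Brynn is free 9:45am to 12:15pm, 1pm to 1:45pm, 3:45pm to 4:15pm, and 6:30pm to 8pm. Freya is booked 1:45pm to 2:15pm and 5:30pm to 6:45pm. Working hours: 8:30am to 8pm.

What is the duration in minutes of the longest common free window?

75 minutes

Freya free within 08:30–20:00: 08:30–13:45, 14:15–17:30, 18:45–20:00.
Yolanda ∩ Brynn: 09:45–11:00, 11:15–12:15, 13:00–13:45, 16:00–16:15, 19:15–20:00.
Yolanda ∩ Brynn ∩ Freya: 09:45–11:00, 11:15–12:15, 13:00–13:45, 16:00–16:15, 19:15–20:00.
Common window lengths: 75, 60, 45, 15, 45 min; longest is 75.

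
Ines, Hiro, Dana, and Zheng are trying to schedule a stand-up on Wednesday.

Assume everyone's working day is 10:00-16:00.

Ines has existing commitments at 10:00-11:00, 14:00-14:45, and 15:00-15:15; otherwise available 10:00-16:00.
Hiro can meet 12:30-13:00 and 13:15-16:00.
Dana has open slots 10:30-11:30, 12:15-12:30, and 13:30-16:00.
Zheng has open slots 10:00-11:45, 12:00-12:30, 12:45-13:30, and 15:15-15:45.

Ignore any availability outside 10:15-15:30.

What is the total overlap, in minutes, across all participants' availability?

15 minutes

Ines free within 10:00–16:00: 11:00–14:00, 14:45–15:00, 15:15–16:00.
Ines ∩ Hiro: 12:30–13:00, 13:15–14:00, 14:45–15:00, 15:15–16:00.
Ines ∩ Hiro ∩ Dana: 13:30–14:00, 14:45–15:00, 15:15–16:00.
Ines ∩ Hiro ∩ Dana ∩ Zheng: 15:15–15:45.
Restricted to 10:15–15:30: 15:15–15:30.
Total common minutes: 15.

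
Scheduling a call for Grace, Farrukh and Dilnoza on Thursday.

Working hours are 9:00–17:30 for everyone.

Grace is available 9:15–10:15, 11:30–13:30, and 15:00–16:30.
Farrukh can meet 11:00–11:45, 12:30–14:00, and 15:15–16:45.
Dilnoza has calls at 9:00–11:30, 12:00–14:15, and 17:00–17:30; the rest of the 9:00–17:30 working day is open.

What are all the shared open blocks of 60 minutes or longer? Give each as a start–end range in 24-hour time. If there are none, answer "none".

Dilnoza free within 09:00–17:30: 11:30–12:00, 14:15–17:00.
Grace ∩ Farrukh: 11:30–11:45, 12:30–13:30, 15:15–16:30.
Grace ∩ Farrukh ∩ Dilnoza: 11:30–11:45, 15:15–16:30.
Windows ≥ 60 min: 15:15–16:30.

15:15–16:30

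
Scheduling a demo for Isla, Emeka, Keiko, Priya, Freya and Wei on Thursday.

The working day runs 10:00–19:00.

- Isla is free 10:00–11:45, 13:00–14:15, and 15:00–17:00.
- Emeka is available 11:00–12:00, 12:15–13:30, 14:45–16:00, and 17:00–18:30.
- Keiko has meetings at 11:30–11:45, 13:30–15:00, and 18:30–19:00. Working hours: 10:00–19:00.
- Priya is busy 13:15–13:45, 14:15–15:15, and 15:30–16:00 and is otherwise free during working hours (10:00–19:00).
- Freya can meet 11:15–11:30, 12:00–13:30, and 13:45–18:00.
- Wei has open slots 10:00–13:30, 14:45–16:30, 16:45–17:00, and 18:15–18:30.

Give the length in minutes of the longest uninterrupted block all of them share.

15 minutes

Keiko free within 10:00–19:00: 10:00–11:30, 11:45–13:30, 15:00–18:30.
Priya free within 10:00–19:00: 10:00–13:15, 13:45–14:15, 15:15–15:30, 16:00–19:00.
Isla ∩ Emeka: 11:00–11:45, 13:00–13:30, 15:00–16:00.
Isla ∩ Emeka ∩ Keiko: 11:00–11:30, 13:00–13:30, 15:00–16:00.
Isla ∩ Emeka ∩ Keiko ∩ Priya: 11:00–11:30, 13:00–13:15, 15:15–15:30.
Isla ∩ Emeka ∩ Keiko ∩ Priya ∩ Freya: 11:15–11:30, 13:00–13:15, 15:15–15:30.
Isla ∩ Emeka ∩ Keiko ∩ Priya ∩ Freya ∩ Wei: 11:15–11:30, 13:00–13:15, 15:15–15:30.
Common window lengths: 15, 15, 15 min; longest is 15.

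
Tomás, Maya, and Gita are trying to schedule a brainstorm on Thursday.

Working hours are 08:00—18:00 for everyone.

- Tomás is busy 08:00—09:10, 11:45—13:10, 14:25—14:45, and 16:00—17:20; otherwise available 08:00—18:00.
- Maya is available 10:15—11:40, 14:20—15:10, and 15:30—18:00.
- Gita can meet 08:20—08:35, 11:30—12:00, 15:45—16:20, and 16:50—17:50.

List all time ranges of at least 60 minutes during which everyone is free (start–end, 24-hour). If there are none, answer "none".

none

Tomás free within 08:00–18:00: 09:10–11:45, 13:10–14:25, 14:45–16:00, 17:20–18:00.
Tomás ∩ Maya: 10:15–11:40, 14:20–14:25, 14:45–15:10, 15:30–16:00, 17:20–18:00.
Tomás ∩ Maya ∩ Gita: 11:30–11:40, 15:45–16:00, 17:20–17:50.
Windows ≥ 60 min: (none).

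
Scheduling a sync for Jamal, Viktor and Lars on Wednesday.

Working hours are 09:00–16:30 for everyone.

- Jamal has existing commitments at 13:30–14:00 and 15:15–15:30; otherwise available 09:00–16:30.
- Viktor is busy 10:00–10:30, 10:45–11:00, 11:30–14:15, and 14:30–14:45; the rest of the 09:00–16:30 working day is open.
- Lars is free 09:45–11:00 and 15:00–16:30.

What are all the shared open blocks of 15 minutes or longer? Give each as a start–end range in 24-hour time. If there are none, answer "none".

Jamal free within 09:00–16:30: 09:00–13:30, 14:00–15:15, 15:30–16:30.
Viktor free within 09:00–16:30: 09:00–10:00, 10:30–10:45, 11:00–11:30, 14:15–14:30, 14:45–16:30.
Jamal ∩ Viktor: 09:00–10:00, 10:30–10:45, 11:00–11:30, 14:15–14:30, 14:45–15:15, 15:30–16:30.
Jamal ∩ Viktor ∩ Lars: 09:45–10:00, 10:30–10:45, 15:00–15:15, 15:30–16:30.
Windows ≥ 15 min: 09:45–10:00, 10:30–10:45, 15:00–15:15, 15:30–16:30.

09:45–10:00, 10:30–10:45, 15:00–15:15, 15:30–16:30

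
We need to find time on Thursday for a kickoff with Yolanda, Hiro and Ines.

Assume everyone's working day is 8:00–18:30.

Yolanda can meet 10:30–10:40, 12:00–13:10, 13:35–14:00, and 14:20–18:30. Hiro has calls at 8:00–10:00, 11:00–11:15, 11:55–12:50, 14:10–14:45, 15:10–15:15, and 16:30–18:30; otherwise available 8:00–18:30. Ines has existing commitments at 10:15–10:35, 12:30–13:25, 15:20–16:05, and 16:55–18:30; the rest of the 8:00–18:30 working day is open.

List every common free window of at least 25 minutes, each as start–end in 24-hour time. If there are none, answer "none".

Hiro free within 08:00–18:30: 10:00–11:00, 11:15–11:55, 12:50–14:10, 14:45–15:10, 15:15–16:30.
Ines free within 08:00–18:30: 08:00–10:15, 10:35–12:30, 13:25–15:20, 16:05–16:55.
Yolanda ∩ Hiro: 10:30–10:40, 12:50–13:10, 13:35–14:00, 14:45–15:10, 15:15–16:30.
Yolanda ∩ Hiro ∩ Ines: 10:35–10:40, 13:35–14:00, 14:45–15:10, 15:15–15:20, 16:05–16:30.
Windows ≥ 25 min: 13:35–14:00, 14:45–15:10, 16:05–16:30.

13:35–14:00, 14:45–15:10, 16:05–16:30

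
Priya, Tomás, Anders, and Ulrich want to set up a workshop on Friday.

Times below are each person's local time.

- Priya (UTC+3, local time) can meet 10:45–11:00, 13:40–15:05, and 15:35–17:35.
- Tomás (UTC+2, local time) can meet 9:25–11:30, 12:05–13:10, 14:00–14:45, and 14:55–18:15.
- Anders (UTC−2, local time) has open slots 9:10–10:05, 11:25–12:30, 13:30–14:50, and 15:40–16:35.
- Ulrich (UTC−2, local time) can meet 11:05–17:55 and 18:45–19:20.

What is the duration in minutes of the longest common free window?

65 minutes

Priya → UTC: 07:45–08:00, 10:40–12:05, 12:35–14:35.
Tomás → UTC: 07:25–09:30, 10:05–11:10, 12:00–12:45, 12:55–16:15.
Anders → UTC: 11:10–12:05, 13:25–14:30, 15:30–16:50, 17:40–18:35.
Ulrich → UTC: 13:05–19:55, 20:45–21:20.
Priya ∩ Tomás: 07:45–08:00, 10:40–11:10, 12:00–12:05, 12:35–12:45, 12:55–14:35.
Priya ∩ Tomás ∩ Anders: 12:00–12:05, 13:25–14:30.
Priya ∩ Tomás ∩ Anders ∩ Ulrich: 13:25–14:30.
Single common window of 65 minutes.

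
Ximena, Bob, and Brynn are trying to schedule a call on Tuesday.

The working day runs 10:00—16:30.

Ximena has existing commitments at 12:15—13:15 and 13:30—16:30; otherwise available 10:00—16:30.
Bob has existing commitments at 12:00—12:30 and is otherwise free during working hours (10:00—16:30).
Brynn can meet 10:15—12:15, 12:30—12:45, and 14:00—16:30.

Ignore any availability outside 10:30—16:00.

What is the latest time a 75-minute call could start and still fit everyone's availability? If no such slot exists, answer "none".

10:45

Ximena free within 10:00–16:30: 10:00–12:15, 13:15–13:30.
Bob free within 10:00–16:30: 10:00–12:00, 12:30–16:30.
Ximena ∩ Bob: 10:00–12:00, 13:15–13:30.
Ximena ∩ Bob ∩ Brynn: 10:15–12:00.
Restricted to 10:30–16:00: 10:30–12:00.
Windows ≥ 75 min: 10:30–12:00.
Latest start in the last window 10:30–12:00 is 12:00 − 75 min = 10:45.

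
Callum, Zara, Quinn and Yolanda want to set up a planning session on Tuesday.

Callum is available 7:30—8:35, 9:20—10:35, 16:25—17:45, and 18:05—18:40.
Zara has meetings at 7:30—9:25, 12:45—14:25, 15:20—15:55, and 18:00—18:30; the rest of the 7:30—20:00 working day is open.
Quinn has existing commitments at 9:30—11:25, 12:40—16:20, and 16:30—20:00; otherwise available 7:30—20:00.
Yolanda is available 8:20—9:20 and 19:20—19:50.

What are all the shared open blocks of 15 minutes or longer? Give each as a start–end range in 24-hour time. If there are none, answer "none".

none

Zara free within 07:30–20:00: 09:25–12:45, 14:25–15:20, 15:55–18:00, 18:30–20:00.
Quinn free within 07:30–20:00: 07:30–09:30, 11:25–12:40, 16:20–16:30.
Callum ∩ Zara: 09:25–10:35, 16:25–17:45, 18:30–18:40.
Callum ∩ Zara ∩ Quinn: 09:25–09:30, 16:25–16:30.
Callum ∩ Zara ∩ Quinn ∩ Yolanda: (none).
Windows ≥ 15 min: (none).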